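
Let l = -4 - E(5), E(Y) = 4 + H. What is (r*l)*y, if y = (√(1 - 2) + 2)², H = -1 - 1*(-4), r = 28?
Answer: -924 - 1232*I ≈ -924.0 - 1232.0*I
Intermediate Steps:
H = 3 (H = -1 + 4 = 3)
E(Y) = 7 (E(Y) = 4 + 3 = 7)
y = (2 + I)² (y = (√(-1) + 2)² = (I + 2)² = (2 + I)² ≈ 3.0 + 4.0*I)
l = -11 (l = -4 - 1*7 = -4 - 7 = -11)
(r*l)*y = (28*(-11))*(2 + I)² = -308*(2 + I)²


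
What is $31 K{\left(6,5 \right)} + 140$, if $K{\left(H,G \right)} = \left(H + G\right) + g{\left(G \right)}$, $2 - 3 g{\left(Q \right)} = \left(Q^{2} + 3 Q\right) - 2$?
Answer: $109$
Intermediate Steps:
$g{\left(Q \right)} = \frac{4}{3} - Q - \frac{Q^{2}}{3}$ ($g{\left(Q \right)} = \frac{2}{3} - \frac{\left(Q^{2} + 3 Q\right) - 2}{3} = \frac{2}{3} - \frac{-2 + Q^{2} + 3 Q}{3} = \frac{2}{3} - \left(- \frac{2}{3} + Q + \frac{Q^{2}}{3}\right) = \frac{4}{3} - Q - \frac{Q^{2}}{3}$)
$K{\left(H,G \right)} = \frac{4}{3} + H - \frac{G^{2}}{3}$ ($K{\left(H,G \right)} = \left(H + G\right) - \left(- \frac{4}{3} + G + \frac{G^{2}}{3}\right) = \left(G + H\right) - \left(- \frac{4}{3} + G + \frac{G^{2}}{3}\right) = \frac{4}{3} + H - \frac{G^{2}}{3}$)
$31 K{\left(6,5 \right)} + 140 = 31 \left(\frac{4}{3} + 6 - \frac{5^{2}}{3}\right) + 140 = 31 \left(\frac{4}{3} + 6 - \frac{25}{3}\right) + 140 = 31 \left(-1\right) + 140 = -31 + 140 = 109$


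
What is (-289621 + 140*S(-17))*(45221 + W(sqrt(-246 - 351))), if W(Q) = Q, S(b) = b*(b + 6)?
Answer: -11913065461 - 263441*I*sqrt(597) ≈ -1.1913e+10 - 6.4368e+6*I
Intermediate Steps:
S(b) = b*(6 + b)
(-289621 + 140*S(-17))*(45221 + W(sqrt(-246 - 351))) = (-289621 + 140*(-17*(6 - 17)))*(45221 + sqrt(-246 - 351)) = (-289621 + 140*(-17*(-11)))*(45221 + sqrt(-597)) = (-289621 + 140*187)*(45221 + I*sqrt(597)) = (-289621 + 26180)*(45221 + I*sqrt(597)) = -263441*(45221 + I*sqrt(597)) = -11913065461 - 263441*I*sqrt(597)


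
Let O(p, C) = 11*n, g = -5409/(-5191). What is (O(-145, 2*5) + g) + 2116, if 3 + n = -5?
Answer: 10532757/5191 ≈ 2029.0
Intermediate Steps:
n = -8 (n = -3 - 5 = -8)
g = 5409/5191 (g = -5409*(-1/5191) = 5409/5191 ≈ 1.0420)
O(p, C) = -88 (O(p, C) = 11*(-8) = -88)
(O(-145, 2*5) + g) + 2116 = (-88 + 5409/5191) + 2116 = -451399/5191 + 2116 = 10532757/5191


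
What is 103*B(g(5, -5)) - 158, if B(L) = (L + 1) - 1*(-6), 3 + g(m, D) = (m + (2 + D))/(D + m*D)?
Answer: 3707/15 ≈ 247.13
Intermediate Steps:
g(m, D) = -3 + (2 + D + m)/(D + D*m) (g(m, D) = -3 + (m + (2 + D))/(D + m*D) = -3 + (2 + D + m)/(D + D*m))
B(L) = 7 + L (B(L) = (1 + L) + 6 = 7 + L)
103*B(g(5, -5)) - 158 = 103*(7 + (2 + 5 - 2*(-5) - 3*(-5)*5)/((-5)*(1 + 5))) - 158 = 103*(7 - ⅕*(2 + 5 + 10 + 75)/6) - 158 = 103*(7 - ⅕*⅙*92) - 158 = 103*(7 - 46/15) - 158 = 103*(59/15) - 158 = 6077/15 - 158 = 3707/15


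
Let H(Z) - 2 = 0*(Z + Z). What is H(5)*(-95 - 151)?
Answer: -492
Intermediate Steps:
H(Z) = 2 (H(Z) = 2 + 0*(Z + Z) = 2 + 0*(2*Z) = 2 + 0 = 2)
H(5)*(-95 - 151) = 2*(-95 - 151) = 2*(-246) = -492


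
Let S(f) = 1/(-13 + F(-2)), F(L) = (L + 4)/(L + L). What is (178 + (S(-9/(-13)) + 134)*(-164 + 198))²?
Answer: 16320062500/729 ≈ 2.2387e+7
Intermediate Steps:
F(L) = (4 + L)/(2*L) (F(L) = (4 + L)/((2*L)) = (4 + L)*(1/(2*L)) = (4 + L)/(2*L))
S(f) = -2/27 (S(f) = 1/(-13 + (½)*(4 - 2)/(-2)) = 1/(-13 + (½)*(-½)*2) = 1/(-13 - ½) = 1/(-27/2) = -2/27)
(178 + (S(-9/(-13)) + 134)*(-164 + 198))² = (178 + (-2/27 + 134)*(-164 + 198))² = (178 + (3616/27)*34)² = (178 + 122944/27)² = (127750/27)² = 16320062500/729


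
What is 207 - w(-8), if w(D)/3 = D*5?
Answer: 327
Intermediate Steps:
w(D) = 15*D (w(D) = 3*(D*5) = 3*(5*D) = 15*D)
207 - w(-8) = 207 - 15*(-8) = 207 - 1*(-120) = 207 + 120 = 327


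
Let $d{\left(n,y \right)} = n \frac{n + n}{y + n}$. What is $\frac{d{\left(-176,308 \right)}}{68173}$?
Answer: $\frac{1408}{204519} \approx 0.0068844$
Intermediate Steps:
$d{\left(n,y \right)} = \frac{2 n^{2}}{n + y}$ ($d{\left(n,y \right)} = n \frac{2 n}{n + y} = \frac{2 n^{2}}{n + y}$)
$\frac{d{\left(-176,308 \right)}}{68173} = \frac{2 \left(-176\right)^{2} \frac{1}{-176 + 308}}{68173} = 2 \cdot 30976 \cdot \frac{1}{132} \cdot \frac{1}{68173} = \frac{1408}{3} \cdot \frac{1}{68173} = \frac{1408}{204519}$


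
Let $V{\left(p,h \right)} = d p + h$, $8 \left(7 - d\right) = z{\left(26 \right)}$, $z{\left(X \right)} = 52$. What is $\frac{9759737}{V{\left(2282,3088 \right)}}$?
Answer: $\frac{9759737}{4229} \approx 2307.8$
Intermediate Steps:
$d = \frac{1}{2}$ ($d = 7 - \frac{13}{2} = \frac{1}{2} \approx 0.5$)
$V{\left(p,h \right)} = h + \frac{p}{2}$ ($V{\left(p,h \right)} = \frac{p}{2} + h = h + \frac{p}{2}$)
$\frac{9759737}{V{\left(2282,3088 \right)}} = \frac{9759737}{3088 + \frac{1}{2} \cdot 2282} = \frac{9759737}{3088 + 1141} = \frac{9759737}{4229}$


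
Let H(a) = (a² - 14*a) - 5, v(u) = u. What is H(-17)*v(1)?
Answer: 522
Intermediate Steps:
H(a) = -5 + a² - 14*a
H(-17)*v(1) = (-5 + (-17)² - 14*(-17))*1 = (-5 + 289 + 238)*1 = 522*1 = 522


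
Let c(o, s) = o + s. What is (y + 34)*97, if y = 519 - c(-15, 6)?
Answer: 54514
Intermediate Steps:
y = 528 (y = 519 - (-15 + 6) = 519 - 1*(-9) = 519 + 9 = 528)
(y + 34)*97 = (528 + 34)*97 = 562*97 = 54514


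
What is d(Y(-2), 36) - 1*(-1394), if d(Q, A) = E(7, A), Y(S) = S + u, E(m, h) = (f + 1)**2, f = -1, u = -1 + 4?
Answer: 1394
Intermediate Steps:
u = 3
E(m, h) = 0 (E(m, h) = (-1 + 1)**2 = 0**2 = 0)
Y(S) = 3 + S (Y(S) = S + 3 = 3 + S)
d(Q, A) = 0
d(Y(-2), 36) - 1*(-1394) = 0 - 1*(-1394) = 0 + 1394 = 1394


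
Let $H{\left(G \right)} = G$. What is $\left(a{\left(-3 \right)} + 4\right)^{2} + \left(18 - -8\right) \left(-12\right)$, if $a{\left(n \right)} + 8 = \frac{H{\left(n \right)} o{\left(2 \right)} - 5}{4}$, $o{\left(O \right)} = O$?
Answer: $- \frac{4263}{16} \approx -266.44$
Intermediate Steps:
$a{\left(n \right)} = - \frac{37}{4} + \frac{n}{2}$ ($a{\left(n \right)} = -8 + \frac{n 2 - 5}{4} = -8 + \left(2 n - 5\right) \frac{1}{4} = -8 + \left(-5 + 2 n\right) \frac{1}{4} = -8 + \left(- \frac{5}{4} + \frac{n}{2}\right) = - \frac{37}{4} + \frac{n}{2}$)
$\left(a{\left(-3 \right)} + 4\right)^{2} + \left(18 - -8\right) \left(-12\right) = \left(\left(- \frac{37}{4} + \frac{1}{2} \left(-3\right)\right) + 4\right)^{2} + \left(18 - -8\right) \left(-12\right) = \left(\left(- \frac{37}{4} - \frac{3}{2}\right) + 4\right)^{2} + \left(18 + 8\right) \left(-12\right) = \left(- \frac{43}{4} + 4\right)^{2} + 26 \left(-12\right) = \left(- \frac{27}{4}\right)^{2} - 312 = \frac{729}{16} - 312 = - \frac{4263}{16}$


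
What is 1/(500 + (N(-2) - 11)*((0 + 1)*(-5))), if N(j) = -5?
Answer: 1/580 ≈ 0.0017241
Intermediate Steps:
1/(500 + (N(-2) - 11)*((0 + 1)*(-5))) = 1/(500 + (-5 - 11)*((0 + 1)*(-5))) = 1/(500 - 16*(-5)) = 1/(500 + 80) = 1/580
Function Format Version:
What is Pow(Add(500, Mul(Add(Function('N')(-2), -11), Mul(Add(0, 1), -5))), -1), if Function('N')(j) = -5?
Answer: Rational(1, 580) ≈ 0.0017241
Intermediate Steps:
Pow(Add(500, Mul(Add(Function('N')(-2), -11), Mul(Add(0, 1), -5))), -1) = Pow(Add(500, Mul(Add(-5, -11), Mul(Add(0, 1), -5))), -1) = Pow(Add(500, Mul(-16, Mul(1, -5))), -1) = Pow(Add(500, Mul(-16, -5)), -1) = Pow(Add(500, 80), -1) = Pow(580, -1) = Rational(1, 580)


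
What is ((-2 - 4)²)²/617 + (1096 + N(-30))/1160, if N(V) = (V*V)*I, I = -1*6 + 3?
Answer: 128423/178930 ≈ 0.71773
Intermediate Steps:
I = -3 (I = -6 + 3 = -3)
N(V) = -3*V² (N(V) = (V*V)*(-3) = V²*(-3) = -3*V²)
((-2 - 4)²)²/617 + (1096 + N(-30))/1160 = ((-2 - 4)²)²/617 + (1096 - 3*(-30)²)/1160 = ((-6)²)²*(1/617) + (1096 - 3*900)*(1/1160) = 36²*(1/617) + (1096 - 2700)*(1/1160) = 1296*(1/617) - 1604*1/1160 = 1296/617 - 401/290 = 128423/178930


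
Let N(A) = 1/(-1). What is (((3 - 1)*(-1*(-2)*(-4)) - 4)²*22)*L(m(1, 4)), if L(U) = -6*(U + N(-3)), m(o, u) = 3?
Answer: -105600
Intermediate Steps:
N(A) = -1
L(U) = 6 - 6*U (L(U) = -6*(U - 1) = -6*(-1 + U) = 6 - 6*U)
(((3 - 1)*(-1*(-2)*(-4)) - 4)²*22)*L(m(1, 4)) = (((3 - 1)*(-1*(-2)*(-4)) - 4)²*22)*(6 - 6*3) = ((2*(2*(-4)) - 4)²*22)*(6 - 18) = ((2*(-8) - 4)²*22)*(-12) = ((-16 - 4)²*22)*(-12) = ((-20)²*22)*(-12) = (400*22)*(-12) = 8800*(-12) = -105600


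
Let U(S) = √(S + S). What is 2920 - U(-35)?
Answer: 2920 - I*√70 ≈ 2920.0 - 8.3666*I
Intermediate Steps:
U(S) = √2*√S (U(S) = √(2*S) = √2*√S)
2920 - U(-35) = 2920 - √2*√(-35) = 2920 - √2*I*√35 = 2920 - I*√70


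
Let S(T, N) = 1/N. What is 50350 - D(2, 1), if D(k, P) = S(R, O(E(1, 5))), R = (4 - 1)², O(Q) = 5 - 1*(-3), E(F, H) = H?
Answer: 402799/8 ≈ 50350.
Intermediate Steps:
O(Q) = 8 (O(Q) = 5 + 3 = 8)
R = 9 (R = 3² = 9)
D(k, P) = ⅛ (D(k, P) = 1/8 = ⅛)
50350 - D(2, 1) = 50350 - 1*⅛ = 50350 - ⅛ = 402799/8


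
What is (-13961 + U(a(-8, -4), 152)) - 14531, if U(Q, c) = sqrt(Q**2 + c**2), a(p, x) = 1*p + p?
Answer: -28492 + 8*sqrt(365) ≈ -28339.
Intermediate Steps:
a(p, x) = 2*p (a(p, x) = p + p = 2*p)
(-13961 + U(a(-8, -4), 152)) - 14531 = (-13961 + sqrt((2*(-8))**2 + 152**2)) - 14531 = (-13961 + sqrt((-16)**2 + 23104)) - 14531 = (-13961 + sqrt(256 + 23104)) - 14531 = (-13961 + sqrt(23360)) - 14531 = (-13961 + 8*sqrt(365)) - 14531 = -28492 + 8*sqrt(365)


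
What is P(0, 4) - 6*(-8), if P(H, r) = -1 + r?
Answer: 51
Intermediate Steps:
P(0, 4) - 6*(-8) = (-1 + 4) - 6*(-8) = 3 + 48 = 51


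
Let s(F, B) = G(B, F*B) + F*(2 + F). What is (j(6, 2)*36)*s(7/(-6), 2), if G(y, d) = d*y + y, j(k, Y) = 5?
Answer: -655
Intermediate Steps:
G(y, d) = y + d*y
s(F, B) = B*(1 + B*F) + F*(2 + F) (s(F, B) = B*(1 + F*B) + F*(2 + F) = B*(1 + B*F) + F*(2 + F))
(j(6, 2)*36)*s(7/(-6), 2) = (5*36)*((7/(-6))**2 + 2*(7/(-6)) + 2*(1 + 2*(7/(-6)))) = 180*((7*(-1/6))**2 + 2*(7*(-1/6)) + 2*(1 + 2*(7*(-1/6)))) = 180*((-7/6)**2 + 2*(-7/6) + 2*(1 + 2*(-7/6))) = 180*(49/36 - 7/3 + 2*(1 - 7/3)) = 180*(49/36 - 7/3 + 2*(-4/3)) = 180*(49/36 - 7/3 - 8/3) = 180*(-131/36) = -655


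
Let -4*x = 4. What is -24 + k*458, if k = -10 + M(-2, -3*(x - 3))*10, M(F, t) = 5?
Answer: 18296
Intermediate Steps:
x = -1 (x = -¼*4 = -1)
k = 40 (k = -10 + 5*10 = -10 + 50 = 40)
-24 + k*458 = -24 + 40*458 = -24 + 18320 = 18296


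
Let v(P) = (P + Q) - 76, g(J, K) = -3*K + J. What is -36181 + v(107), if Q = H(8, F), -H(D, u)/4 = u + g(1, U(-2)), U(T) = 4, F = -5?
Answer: -36086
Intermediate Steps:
g(J, K) = J - 3*K
H(D, u) = 44 - 4*u (H(D, u) = -4*(u + (1 - 3*4)) = -4*(u + (1 - 12)) = -4*(u - 11) = -4*(-11 + u) = 44 - 4*u)
Q = 64 (Q = 44 - 4*(-5) = 44 + 20 = 64)
v(P) = -12 + P (v(P) = (P + 64) - 76 = (64 + P) - 76 = -12 + P)
-36181 + v(107) = -36181 + (-12 + 107) = -36181 + 95 = -36086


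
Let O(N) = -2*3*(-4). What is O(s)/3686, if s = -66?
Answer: 12/1843 ≈ 0.0065111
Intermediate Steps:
O(N) = 24 (O(N) = -6*(-4) = 24)
O(s)/3686 = 24/3686 = 24*(1/3686) = 12/1843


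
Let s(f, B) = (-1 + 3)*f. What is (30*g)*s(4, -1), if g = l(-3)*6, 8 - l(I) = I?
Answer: 15840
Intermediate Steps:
s(f, B) = 2*f
l(I) = 8 - I
g = 66 (g = (8 - 1*(-3))*6 = (8 + 3)*6 = 11*6 = 66)
(30*g)*s(4, -1) = (30*66)*(2*4) = 1980*8 = 15840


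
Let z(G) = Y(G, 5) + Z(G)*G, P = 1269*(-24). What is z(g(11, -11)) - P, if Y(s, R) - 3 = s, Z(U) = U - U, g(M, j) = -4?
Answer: 30455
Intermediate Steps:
Z(U) = 0
Y(s, R) = 3 + s
P = -30456
z(G) = 3 + G (z(G) = (3 + G) + 0*G = (3 + G) + 0 = 3 + G)
z(g(11, -11)) - P = (3 - 4) - 1*(-30456) = -1 + 30456 = 30455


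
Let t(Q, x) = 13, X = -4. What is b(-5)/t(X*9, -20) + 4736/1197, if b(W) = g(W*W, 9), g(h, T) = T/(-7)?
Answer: 60029/15561 ≈ 3.8577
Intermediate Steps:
g(h, T) = -T/7 (g(h, T) = T*(-⅐) = -T/7)
b(W) = -9/7 (b(W) = -⅐*9 = -9/7)
b(-5)/t(X*9, -20) + 4736/1197 = -9/7/13 + 4736/1197 = -9/7*1/13 + 4736*(1/1197) = -9/91 + 4736/1197 = 60029/15561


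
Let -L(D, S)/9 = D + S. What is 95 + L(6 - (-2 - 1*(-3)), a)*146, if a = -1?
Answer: -5161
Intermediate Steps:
L(D, S) = -9*D - 9*S (L(D, S) = -9*(D + S) = -9*D - 9*S)
95 + L(6 - (-2 - 1*(-3)), a)*146 = 95 + (-9*(6 - (-2 - 1*(-3))) - 9*(-1))*146 = 95 + (-9*(6 - (-2 + 3)) + 9)*146 = 95 + (-9*(6 - 1*1) + 9)*146 = 95 + (-9*(6 - 1) + 9)*146 = 95 + (-9*5 + 9)*146 = 95 + (-45 + 9)*146 = 95 - 36*146 = 95 - 5256 = -5161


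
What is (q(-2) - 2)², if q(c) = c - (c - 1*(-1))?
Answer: 9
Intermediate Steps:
q(c) = -1 (q(c) = c - (c + 1) = c - (1 + c) = c + (-1 - c) = -1)
(q(-2) - 2)² = (-1 - 2)² = (-3)² = 9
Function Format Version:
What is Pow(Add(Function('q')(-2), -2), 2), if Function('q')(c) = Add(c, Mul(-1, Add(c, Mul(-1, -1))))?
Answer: 9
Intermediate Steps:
Function('q')(c) = -1 (Function('q')(c) = Add(c, Mul(-1, Add(c, 1))) = Add(c, Mul(-1, Add(1, c))) = Add(c, Add(-1, Mul(-1, c))) = -1)
Pow(Add(Function('q')(-2), -2), 2) = Pow(Add(-1, -2), 2) = Pow(-3, 2) = 9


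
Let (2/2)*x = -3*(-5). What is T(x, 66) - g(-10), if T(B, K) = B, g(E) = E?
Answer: 25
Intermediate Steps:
x = 15 (x = -3*(-5) = 15)
T(x, 66) - g(-10) = 15 - 1*(-10) = 15 + 10 = 25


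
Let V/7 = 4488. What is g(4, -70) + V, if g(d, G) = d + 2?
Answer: 31422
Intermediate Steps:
V = 31416 (V = 7*4488 = 31416)
g(d, G) = 2 + d
g(4, -70) + V = (2 + 4) + 31416 = 6 + 31416 = 31422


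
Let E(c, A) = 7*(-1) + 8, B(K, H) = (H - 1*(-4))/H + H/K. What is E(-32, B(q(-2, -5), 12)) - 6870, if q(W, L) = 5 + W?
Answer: -6869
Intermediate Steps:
B(K, H) = H/K + (4 + H)/H (B(K, H) = (H + 4)/H + H/K = (4 + H)/H + H/K = H/K + (4 + H)/H)
E(c, A) = 1 (E(c, A) = -7 + 8 = 1)
E(-32, B(q(-2, -5), 12)) - 6870 = 1 - 6870 = -6869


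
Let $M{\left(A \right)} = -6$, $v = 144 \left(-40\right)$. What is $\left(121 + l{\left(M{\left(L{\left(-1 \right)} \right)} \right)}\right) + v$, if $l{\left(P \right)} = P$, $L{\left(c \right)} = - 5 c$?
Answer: $-5645$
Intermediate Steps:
$v = -5760$
$\left(121 + l{\left(M{\left(L{\left(-1 \right)} \right)} \right)}\right) + v = \left(121 - 6\right) - 5760 = 115 - 5760 = -5645$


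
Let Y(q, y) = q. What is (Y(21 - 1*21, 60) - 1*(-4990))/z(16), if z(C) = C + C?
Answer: 2495/16 ≈ 155.94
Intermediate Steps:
z(C) = 2*C
(Y(21 - 1*21, 60) - 1*(-4990))/z(16) = ((21 - 1*21) - 1*(-4990))/((2*16)) = ((21 - 21) + 4990)/32 = (0 + 4990)*(1/32) = 4990*(1/32) = 2495/16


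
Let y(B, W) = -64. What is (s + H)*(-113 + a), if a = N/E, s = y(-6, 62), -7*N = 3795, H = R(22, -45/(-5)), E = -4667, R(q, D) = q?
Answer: 22126812/4667 ≈ 4741.1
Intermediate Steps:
H = 22
N = -3795/7 (N = -1/7*3795 = -3795/7 ≈ -542.14)
s = -64
a = 3795/32669 (a = -3795/7/(-4667) = -3795/7*(-1/4667) = 3795/32669 ≈ 0.11617)
(s + H)*(-113 + a) = (-64 + 22)*(-113 + 3795/32669) = -42*(-3687802/32669) = 22126812/4667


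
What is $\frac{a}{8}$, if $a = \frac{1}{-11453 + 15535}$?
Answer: $\frac{1}{32656} \approx 3.0622 \cdot 10^{-5}$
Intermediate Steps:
$a = \frac{1}{4082} \approx 0.00024498$
$\frac{a}{8} = \frac{1}{4082 \cdot 8} = \frac{1}{4082} \cdot \frac{1}{8} = \frac{1}{32656}$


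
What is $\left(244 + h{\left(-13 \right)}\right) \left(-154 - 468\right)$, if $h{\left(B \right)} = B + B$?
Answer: $-135596$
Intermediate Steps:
$h{\left(B \right)} = 2 B$
$\left(244 + h{\left(-13 \right)}\right) \left(-154 - 468\right) = \left(244 + 2 \left(-13\right)\right) \left(-154 - 468\right) = \left(244 - 26\right) \left(-622\right) = 218 \left(-622\right) = -135596$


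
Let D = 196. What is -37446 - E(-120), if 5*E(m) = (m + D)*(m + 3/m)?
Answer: -1781081/50 ≈ -35622.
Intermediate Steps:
E(m) = (196 + m)*(m + 3/m)/5 (E(m) = ((m + 196)*(m + 3/m))/5 = ((196 + m)*(m + 3/m))/5 = (196 + m)*(m + 3/m)/5)
-37446 - E(-120) = -37446 - (588 - 120*(3 + (-120)² + 196*(-120)))/(5*(-120)) = -37446 - (-1)*(588 - 120*(3 + 14400 - 23520))/(5*120) = -37446 - (-1)*(588 - 120*(-9117))/(5*120) = -37446 - (-1)*(588 + 1094040)/(5*120) = -37446 - (-1)*1094628/(5*120) = -37446 - 1*(-91219/50) = -37446 + 91219/50 = -1781081/50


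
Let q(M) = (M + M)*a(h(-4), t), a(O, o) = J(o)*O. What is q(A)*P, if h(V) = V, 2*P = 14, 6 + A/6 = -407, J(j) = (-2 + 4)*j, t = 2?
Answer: 555072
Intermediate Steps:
J(j) = 2*j
A = -2478 (A = -36 + 6*(-407) = -36 - 2442 = -2478)
P = 7 (P = (½)*14 = 7)
a(O, o) = 2*O*o (a(O, o) = (2*o)*O = 2*O*o)
q(M) = -32*M (q(M) = (M + M)*(2*(-4)*2) = (2*M)*(-16) = -32*M)
q(A)*P = -32*(-2478)*7 = 79296*7 = 555072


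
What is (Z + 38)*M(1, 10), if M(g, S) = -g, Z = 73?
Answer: -111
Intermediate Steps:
(Z + 38)*M(1, 10) = (73 + 38)*(-1*1) = 111*(-1) = -111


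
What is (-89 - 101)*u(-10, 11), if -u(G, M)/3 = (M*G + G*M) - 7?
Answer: -129390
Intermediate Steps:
u(G, M) = 21 - 6*G*M (u(G, M) = -3*((M*G + G*M) - 7) = -3*((G*M + G*M) - 7) = -3*(2*G*M - 7) = -3*(-7 + 2*G*M) = 21 - 6*G*M)
(-89 - 101)*u(-10, 11) = (-89 - 101)*(21 - 6*(-10)*11) = -190*(21 + 660) = -190*681 = -129390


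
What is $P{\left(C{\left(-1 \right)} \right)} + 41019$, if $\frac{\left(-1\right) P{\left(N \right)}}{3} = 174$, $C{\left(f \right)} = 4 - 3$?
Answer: $40497$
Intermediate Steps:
$C{\left(f \right)} = 1$ ($C{\left(f \right)} = 4 - 3 = 1$)
$P{\left(N \right)} = -522$ ($P{\left(N \right)} = \left(-3\right) 174 = -522$)
$P{\left(C{\left(-1 \right)} \right)} + 41019 = -522 + 41019 = 40497$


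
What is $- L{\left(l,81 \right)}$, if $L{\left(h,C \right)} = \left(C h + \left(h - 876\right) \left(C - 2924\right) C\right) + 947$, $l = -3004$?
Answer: $-893255663$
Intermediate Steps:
$L{\left(h,C \right)} = 947 + C h + C \left(-2924 + C\right) \left(-876 + h\right)$ ($L{\left(h,C \right)} = \left(C h + \left(-876 + h\right) \left(-2924 + C\right) C\right) + 947 = \left(C h + \left(-2924 + C\right) \left(-876 + h\right) C\right) + 947 = \left(C h + C \left(-2924 + C\right) \left(-876 + h\right)\right) + 947 = 947 + C h + C \left(-2924 + C\right) \left(-876 + h\right)$)
$- L{\left(l,81 \right)} = - (947 - 876 \cdot 81^{2} + 2561424 \cdot 81 - 3004 \cdot 81^{2} - 236763 \left(-3004\right)) = - (947 - 5747436 + 207475344 - 19709244 + 711236052) = \left(-1\right) 893255663 = -893255663$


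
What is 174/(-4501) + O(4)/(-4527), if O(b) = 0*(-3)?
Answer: -174/4501 ≈ -0.038658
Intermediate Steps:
O(b) = 0
174/(-4501) + O(4)/(-4527) = 174/(-4501) + 0/(-4527) = 174*(-1/4501) + 0*(-1/4527) = -174/4501 + 0 = -174/4501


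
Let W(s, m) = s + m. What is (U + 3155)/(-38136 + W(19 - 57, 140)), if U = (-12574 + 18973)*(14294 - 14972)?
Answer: 4335367/38034 ≈ 113.99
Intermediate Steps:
U = -4338522 (U = 6399*(-678) = -4338522)
W(s, m) = m + s
(U + 3155)/(-38136 + W(19 - 57, 140)) = (-4338522 + 3155)/(-38136 + (140 + (19 - 57))) = -4335367/(-38136 + (140 - 38)) = -4335367/(-38136 + 102) = -4335367/(-38034) = -4335367*(-1/38034) = 4335367/38034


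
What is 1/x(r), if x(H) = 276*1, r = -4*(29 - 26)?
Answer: 1/276 ≈ 0.0036232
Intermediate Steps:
r = -12 (r = -4*3 = -12)
x(H) = 276
1/x(r) = 1/276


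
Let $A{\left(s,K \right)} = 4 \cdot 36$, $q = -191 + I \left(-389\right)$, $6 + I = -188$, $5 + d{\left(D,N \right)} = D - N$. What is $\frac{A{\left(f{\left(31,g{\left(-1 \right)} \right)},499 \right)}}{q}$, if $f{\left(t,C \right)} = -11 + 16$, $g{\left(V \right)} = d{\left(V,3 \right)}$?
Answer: $\frac{144}{75275} \approx 0.001913$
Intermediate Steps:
$d{\left(D,N \right)} = -5 + D - N$ ($d{\left(D,N \right)} = -5 + \left(D - N\right) = -5 + D - N$)
$I = -194$ ($I = -6 - 188 = -194$)
$g{\left(V \right)} = -8 + V$ ($g{\left(V \right)} = -5 + V - 3 = -8 + V$)
$f{\left(t,C \right)} = 5$
$q = 75275$ ($q = -191 - -75466 = -191 + 75466 = 75275$)
$A{\left(s,K \right)} = 144$
$\frac{A{\left(f{\left(31,g{\left(-1 \right)} \right)},499 \right)}}{q} = \frac{144}{75275}$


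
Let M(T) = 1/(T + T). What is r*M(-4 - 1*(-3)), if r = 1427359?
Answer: -1427359/2 ≈ -7.1368e+5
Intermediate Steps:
M(T) = 1/(2*T)
r*M(-4 - 1*(-3)) = 1427359*(1/(2*(-4 - 1*(-3)))) = 1427359*(1/(2*(-4 + 3))) = 1427359*((1/2)/(-1)) = 1427359*((1/2)*(-1)) = 1427359*(-1/2) = -1427359/2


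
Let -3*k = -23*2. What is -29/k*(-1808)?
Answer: 78648/23 ≈ 3419.5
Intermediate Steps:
k = 46/3 (k = -(-23)*2/3 = -⅓*(-46) = 46/3 ≈ 15.333)
-29/k*(-1808) = -29/46/3*(-1808) = -29*3/46*(-1808) = -87/46*(-1808) = 78648/23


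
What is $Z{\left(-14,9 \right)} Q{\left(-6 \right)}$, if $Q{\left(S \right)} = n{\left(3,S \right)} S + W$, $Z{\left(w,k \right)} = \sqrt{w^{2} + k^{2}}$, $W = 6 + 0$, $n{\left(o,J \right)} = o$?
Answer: $- 12 \sqrt{277} \approx -199.72$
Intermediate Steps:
$W = 6$
$Z{\left(w,k \right)} = \sqrt{k^{2} + w^{2}}$
$Q{\left(S \right)} = 6 + 3 S$ ($Q{\left(S \right)} = 3 S + 6 = 6 + 3 S$)
$Z{\left(-14,9 \right)} Q{\left(-6 \right)} = \sqrt{9^{2} + \left(-14\right)^{2}} \left(6 + 3 \left(-6\right)\right) = \sqrt{81 + 196} \left(6 - 18\right) = \sqrt{277} \left(-12\right) = - 12 \sqrt{277}$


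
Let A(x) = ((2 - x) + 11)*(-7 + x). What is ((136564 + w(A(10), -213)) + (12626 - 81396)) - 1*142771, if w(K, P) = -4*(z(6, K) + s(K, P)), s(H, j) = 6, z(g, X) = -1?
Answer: -74997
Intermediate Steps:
A(x) = (-7 + x)*(13 - x) (A(x) = (13 - x)*(-7 + x) = (-7 + x)*(13 - x))
w(K, P) = -20 (w(K, P) = -4*(-1 + 6) = -4*5 = -20)
((136564 + w(A(10), -213)) + (12626 - 81396)) - 1*142771 = ((136564 - 20) + (12626 - 81396)) - 1*142771 = (136544 - 68770) - 142771 = 67774 - 142771 = -74997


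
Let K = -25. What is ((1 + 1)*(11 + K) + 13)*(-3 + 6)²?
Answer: -135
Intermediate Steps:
((1 + 1)*(11 + K) + 13)*(-3 + 6)² = ((1 + 1)*(11 - 25) + 13)*(-3 + 6)² = (2*(-14) + 13)*3² = (-28 + 13)*9 = -15*9 = -135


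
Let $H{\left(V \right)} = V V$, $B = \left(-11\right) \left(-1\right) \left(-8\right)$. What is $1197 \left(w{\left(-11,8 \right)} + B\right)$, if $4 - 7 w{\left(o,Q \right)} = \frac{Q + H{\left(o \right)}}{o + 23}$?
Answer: $- \frac{425961}{4} \approx -1.0649 \cdot 10^{5}$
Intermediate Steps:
$B = -88$ ($B = 11 \left(-8\right) = -88$)
$H{\left(V \right)} = V^{2}$
$w{\left(o,Q \right)} = \frac{4}{7} - \frac{Q + o^{2}}{7 \left(23 + o\right)}$ ($w{\left(o,Q \right)} = \frac{4}{7} - \frac{\left(Q + o^{2}\right) \frac{1}{o + 23}}{7} = \frac{4}{7} - \frac{\left(Q + o^{2}\right) \frac{1}{23 + o}}{7} = \frac{4}{7} - \frac{\frac{1}{23 + o} \left(Q + o^{2}\right)}{7} = \frac{4}{7} - \frac{Q + o^{2}}{7 \left(23 + o\right)}$)
$1197 \left(w{\left(-11,8 \right)} + B\right) = 1197 \left(\frac{92 - 8 - \left(-11\right)^{2} + 4 \left(-11\right)}{7 \left(23 - 11\right)} - 88\right) = 1197 \left(\frac{92 - 8 - 121 - 44}{7 \cdot 12} - 88\right) = 1197 \left(\frac{1}{7} \cdot \frac{1}{12} \left(92 - 8 - 121 - 44\right) - 88\right) = 1197 \left(\frac{1}{7} \cdot \frac{1}{12} \left(-81\right) - 88\right) = 1197 \left(- \frac{27}{28} - 88\right) = 1197 \left(- \frac{2491}{28}\right) = - \frac{425961}{4}$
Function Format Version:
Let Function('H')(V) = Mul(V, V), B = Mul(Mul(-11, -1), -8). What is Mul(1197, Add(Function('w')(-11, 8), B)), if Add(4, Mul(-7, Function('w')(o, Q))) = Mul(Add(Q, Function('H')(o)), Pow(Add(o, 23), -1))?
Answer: Rational(-425961, 4) ≈ -1.0649e+5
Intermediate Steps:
B = -88 (B = Mul(11, -8) = -88)
Function('H')(V) = Pow(V, 2)
Function('w')(o, Q) = Add(Rational(4, 7), Mul(Rational(-1, 7), Pow(Add(23, o), -1), Add(Q, Pow(o, 2)))) (Function('w')(o, Q) = Add(Rational(4, 7), Mul(Rational(-1, 7), Mul(Add(Q, Pow(o, 2)), Pow(Add(o, 23), -1)))) = Add(Rational(4, 7), Mul(Rational(-1, 7), Mul(Add(Q, Pow(o, 2)), Pow(Add(23, o), -1)))) = Add(Rational(4, 7), Mul(Rational(-1, 7), Mul(Pow(Add(23, o), -1), Add(Q, Pow(o, 2))))) = Add(Rational(4, 7), Mul(Rational(-1, 7), Pow(Add(23, o), -1), Add(Q, Pow(o, 2)))))
Mul(1197, Add(Function('w')(-11, 8), B)) = Mul(1197, Add(Mul(Rational(1, 7), Pow(Add(23, -11), -1), Add(92, Mul(-1, 8), Mul(-1, Pow(-11, 2)), Mul(4, -11))), -88)) = Mul(1197, Add(Mul(Rational(1, 7), Pow(12, -1), Add(92, -8, Mul(-1, 121), -44)), -88)) = Mul(1197, Add(Mul(Rational(1, 7), Rational(1, 12), Add(92, -8, -121, -44)), -88)) = Mul(1197, Add(Mul(Rational(1, 7), Rational(1, 12), -81), -88)) = Mul(1197, Add(Rational(-27, 28), -88)) = Mul(1197, Rational(-2491, 28)) = Rational(-425961, 4)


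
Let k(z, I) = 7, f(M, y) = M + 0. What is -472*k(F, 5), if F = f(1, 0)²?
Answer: -3304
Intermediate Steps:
f(M, y) = M
F = 1 (F = 1² = 1)
-472*k(F, 5) = -472*7 = -3304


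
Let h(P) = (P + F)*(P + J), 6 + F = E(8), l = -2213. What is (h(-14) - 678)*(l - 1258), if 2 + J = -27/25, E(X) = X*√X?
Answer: 5838222/5 + 23713872*√2/25 ≈ 2.5091e+6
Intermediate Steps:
E(X) = X^(3/2)
F = -6 + 16*√2 (F = -6 + 8^(3/2) = -6 + 16*√2 ≈ 16.627)
J = -77/25 (J = -2 - 27/25 = -77/25 ≈ -3.0800)
h(P) = (-77/25 + P)*(-6 + P + 16*√2) (h(P) = (P + (-6 + 16*√2))*(P - 77/25) = (-6 + P + 16*√2)*(-77/25 + P) = (-77/25 + P)*(-6 + P + 16*√2))
(h(-14) - 678)*(l - 1258) = ((462/25 + (-14)² - 1232*√2/25 - 227/25*(-14) + 16*(-14)*√2) - 678)*(-2213 - 1258) = ((462/25 + 196 - 1232*√2/25 + 3178/25 - 224*√2) - 678)*(-3471) = ((1708/5 - 6832*√2/25) - 678)*(-3471) = (-1682/5 - 6832*√2/25)*(-3471) = 5838222/5 + 23713872*√2/25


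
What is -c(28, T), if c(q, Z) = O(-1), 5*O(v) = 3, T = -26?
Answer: -⅗ ≈ -0.60000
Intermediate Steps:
O(v) = ⅗ (O(v) = (⅕)*3 = ⅗)
c(q, Z) = ⅗
-c(28, T) = -1*⅗ = -⅗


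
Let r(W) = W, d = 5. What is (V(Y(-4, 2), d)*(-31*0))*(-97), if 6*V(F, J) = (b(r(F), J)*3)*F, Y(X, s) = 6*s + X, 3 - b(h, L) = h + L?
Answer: 0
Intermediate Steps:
b(h, L) = 3 - L - h (b(h, L) = 3 - (h + L) = 3 - (L + h) = 3 + (-L - h) = 3 - L - h)
Y(X, s) = X + 6*s
V(F, J) = F*(9 - 3*F - 3*J)/6 (V(F, J) = (((3 - J - F)*3)*F)/6 = (((3 - F - J)*3)*F)/6 = ((9 - 3*F - 3*J)*F)/6 = (F*(9 - 3*F - 3*J))/6 = F*(9 - 3*F - 3*J)/6)
(V(Y(-4, 2), d)*(-31*0))*(-97) = (((-4 + 6*2)*(3 - (-4 + 6*2) - 1*5)/2)*(-31*0))*(-97) = (((-4 + 12)*(3 - (-4 + 12) - 5)/2)*0)*(-97) = (((½)*8*(3 - 1*8 - 5))*0)*(-97) = (((½)*8*(3 - 8 - 5))*0)*(-97) = (((½)*8*(-10))*0)*(-97) = -40*0*(-97) = 0*(-97) = 0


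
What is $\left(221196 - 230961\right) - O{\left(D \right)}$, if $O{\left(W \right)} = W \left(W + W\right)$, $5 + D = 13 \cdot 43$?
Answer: $-623597$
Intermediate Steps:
$D = 554$ ($D = -5 + 13 \cdot 43 = -5 + 559 = 554$)
$O{\left(W \right)} = 2 W^{2}$ ($O{\left(W \right)} = W 2 W = 2 W^{2}$)
$\left(221196 - 230961\right) - O{\left(D \right)} = \left(221196 - 230961\right) - 2 \cdot 554^{2} = -9765 - 2 \cdot 306916 = -9765 - 613832 = -623597$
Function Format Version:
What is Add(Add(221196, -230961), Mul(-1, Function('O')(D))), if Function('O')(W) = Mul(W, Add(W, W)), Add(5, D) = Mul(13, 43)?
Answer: -623597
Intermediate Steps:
D = 554 (D = Add(-5, Mul(13, 43)) = Add(-5, 559) = 554)
Function('O')(W) = Mul(2, Pow(W, 2)) (Function('O')(W) = Mul(W, Mul(2, W)) = Mul(2, Pow(W, 2)))
Add(Add(221196, -230961), Mul(-1, Function('O')(D))) = Add(Add(221196, -230961), Mul(-1, Mul(2, Pow(554, 2)))) = Add(-9765, Mul(-1, Mul(2, 306916))) = Add(-9765, Mul(-1, 613832)) = Add(-9765, -613832) = -623597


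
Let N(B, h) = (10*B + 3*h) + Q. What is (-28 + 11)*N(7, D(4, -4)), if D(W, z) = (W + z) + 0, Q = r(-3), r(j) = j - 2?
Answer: -1105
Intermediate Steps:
r(j) = -2 + j
Q = -5 (Q = -2 - 3 = -5)
D(W, z) = W + z
N(B, h) = -5 + 3*h + 10*B (N(B, h) = (10*B + 3*h) - 5 = (3*h + 10*B) - 5 = -5 + 3*h + 10*B)
(-28 + 11)*N(7, D(4, -4)) = (-28 + 11)*(-5 + 3*(4 - 4) + 10*7) = -17*(-5 + 3*0 + 70) = -17*(-5 + 0 + 70) = -17*65 = -1105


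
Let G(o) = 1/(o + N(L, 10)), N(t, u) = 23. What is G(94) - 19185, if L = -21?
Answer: -2244644/117 ≈ -19185.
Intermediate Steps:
G(o) = 1/(23 + o) (G(o) = 1/(o + 23) = 1/(23 + o))
G(94) - 19185 = 1/(23 + 94) - 19185 = 1/117 - 19185 = -2244644/117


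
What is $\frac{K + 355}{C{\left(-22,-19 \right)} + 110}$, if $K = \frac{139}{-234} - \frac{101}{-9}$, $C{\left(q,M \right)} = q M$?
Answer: $\frac{28519}{41184} \approx 0.69248$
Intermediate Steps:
$C{\left(q,M \right)} = M q$
$K = \frac{829}{78}$ ($K = 139 \left(- \frac{1}{234}\right) - - \frac{101}{9} = - \frac{139}{234} + \frac{101}{9} = \frac{829}{78} \approx 10.628$)
$\frac{K + 355}{C{\left(-22,-19 \right)} + 110} = \frac{\frac{829}{78} + 355}{\left(-19\right) \left(-22\right) + 110} = \frac{28519}{78 \left(418 + 110\right)} = \frac{28519}{78 \cdot 528} = \frac{28519}{78} \cdot \frac{1}{528} = \frac{28519}{41184}$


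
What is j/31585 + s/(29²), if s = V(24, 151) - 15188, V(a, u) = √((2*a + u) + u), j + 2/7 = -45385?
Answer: -3625174037/185940895 + 5*√14/841 ≈ -19.474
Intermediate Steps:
j = -317697/7 (j = -2/7 - 45385 = -317697/7 ≈ -45385.)
V(a, u) = √(2*a + 2*u) (V(a, u) = √((u + 2*a) + u) = √(2*a + 2*u))
s = -15188 + 5*√14 (s = √(2*24 + 2*151) - 15188 = √(48 + 302) - 15188 = √350 - 15188 = 5*√14 - 15188 = -15188 + 5*√14 ≈ -15169.)
j/31585 + s/(29²) = -317697/7/31585 + (-15188 + 5*√14)/(29²) = -317697/7*1/31585 + (-15188 + 5*√14)/841 = -317697/221095 + (-15188 + 5*√14)*(1/841) = -317697/221095 + (-15188/841 + 5*√14/841) = -3625174037/185940895 + 5*√14/841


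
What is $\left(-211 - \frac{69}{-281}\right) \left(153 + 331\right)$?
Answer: $- \frac{28663448}{281} \approx -1.0201 \cdot 10^{5}$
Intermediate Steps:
$\left(-211 - \frac{69}{-281}\right) \left(153 + 331\right) = \left(-211 - - \frac{69}{281}\right) 484 = \left(-211 + \frac{69}{281}\right) 484 = \left(- \frac{59222}{281}\right) 484 = - \frac{28663448}{281}$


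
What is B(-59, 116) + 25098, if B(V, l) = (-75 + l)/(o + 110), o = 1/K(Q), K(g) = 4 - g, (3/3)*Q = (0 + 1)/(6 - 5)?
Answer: 8307561/331 ≈ 25098.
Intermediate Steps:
Q = 1 (Q = (0 + 1)/(6 - 5) = 1/1 = 1*1 = 1)
o = ⅓ (o = 1/(4 - 1*1) = 1/(4 - 1) = 1/3 = ⅓ ≈ 0.33333)
B(V, l) = -225/331 + 3*l/331 (B(V, l) = (-75 + l)/(⅓ + 110) = (-75 + l)/(331/3) = (-75 + l)*(3/331) = -225/331 + 3*l/331)
B(-59, 116) + 25098 = (-225/331 + (3/331)*116) + 25098 = (-225/331 + 348/331) + 25098 = 123/331 + 25098 = 8307561/331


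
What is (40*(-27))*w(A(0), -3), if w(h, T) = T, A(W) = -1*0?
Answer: 3240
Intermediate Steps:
A(W) = 0
(40*(-27))*w(A(0), -3) = (40*(-27))*(-3) = -1080*(-3) = 3240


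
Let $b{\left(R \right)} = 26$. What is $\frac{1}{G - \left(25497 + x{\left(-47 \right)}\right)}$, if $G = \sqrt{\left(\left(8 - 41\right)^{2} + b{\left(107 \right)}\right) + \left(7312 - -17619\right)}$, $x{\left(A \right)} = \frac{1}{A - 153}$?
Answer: $- \frac{1019879800}{26002828321201} - \frac{120000 \sqrt{2894}}{26002828321201} \approx -3.947 \cdot 10^{-5}$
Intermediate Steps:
$x{\left(A \right)} = \frac{1}{-153 + A}$
$G = 3 \sqrt{2894}$ ($G = \sqrt{\left(\left(8 - 41\right)^{2} + 26\right) + \left(7312 - -17619\right)} = \sqrt{\left(\left(-33\right)^{2} + 26\right) + \left(7312 + 17619\right)} = \sqrt{\left(1089 + 26\right) + 24931} = \sqrt{1115 + 24931} = \sqrt{26046} = 3 \sqrt{2894} \approx 161.39$)
$\frac{1}{G - \left(25497 + x{\left(-47 \right)}\right)} = \frac{1}{3 \sqrt{2894} - \left(25497 + \frac{1}{-153 - 47}\right)} = \frac{1}{3 \sqrt{2894} - \frac{5099399}{200}} = \frac{1}{- \frac{5099399}{200} + 3 \sqrt{2894}}$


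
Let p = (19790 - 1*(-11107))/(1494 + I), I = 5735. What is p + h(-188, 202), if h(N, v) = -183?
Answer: -1292010/7229 ≈ -178.73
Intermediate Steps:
p = 30897/7229 (p = (19790 - 1*(-11107))/(1494 + 5735) = (19790 + 11107)/7229 = 30897*(1/7229) = 30897/7229 ≈ 4.2740)
p + h(-188, 202) = 30897/7229 - 183 = -1292010/7229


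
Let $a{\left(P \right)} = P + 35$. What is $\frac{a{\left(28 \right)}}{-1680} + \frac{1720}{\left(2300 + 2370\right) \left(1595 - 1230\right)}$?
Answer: $- \frac{99521}{2727280} \approx -0.036491$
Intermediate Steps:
$a{\left(P \right)} = 35 + P$
$\frac{a{\left(28 \right)}}{-1680} + \frac{1720}{\left(2300 + 2370\right) \left(1595 - 1230\right)} = \frac{35 + 28}{-1680} + \frac{1720}{\left(2300 + 2370\right) \left(1595 - 1230\right)} = 63 \left(- \frac{1}{1680}\right) + \frac{1720}{4670 \cdot 365} = - \frac{3}{80} + \frac{1720}{1704550} = - \frac{3}{80} + 1720 \cdot \frac{1}{1704550} = - \frac{3}{80} + \frac{172}{170455} = - \frac{99521}{2727280}$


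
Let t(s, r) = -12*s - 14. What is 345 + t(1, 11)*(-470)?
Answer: 12565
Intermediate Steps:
t(s, r) = -14 - 12*s
345 + t(1, 11)*(-470) = 345 + (-14 - 12*1)*(-470) = 345 + (-14 - 12)*(-470) = 345 - 26*(-470) = 345 + 12220 = 12565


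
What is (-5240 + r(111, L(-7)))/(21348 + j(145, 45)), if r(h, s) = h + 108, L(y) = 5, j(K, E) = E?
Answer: -5021/21393 ≈ -0.23470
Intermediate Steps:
r(h, s) = 108 + h
(-5240 + r(111, L(-7)))/(21348 + j(145, 45)) = (-5240 + (108 + 111))/(21348 + 45) = (-5240 + 219)/21393 = -5021*1/21393 = -5021/21393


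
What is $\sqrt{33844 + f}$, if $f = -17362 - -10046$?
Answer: $4 \sqrt{1658} \approx 162.87$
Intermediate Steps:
$f = -7316$ ($f = -17362 + 10046 = -7316$)
$\sqrt{33844 + f} = \sqrt{33844 - 7316} = \sqrt{26528} = 4 \sqrt{1658}$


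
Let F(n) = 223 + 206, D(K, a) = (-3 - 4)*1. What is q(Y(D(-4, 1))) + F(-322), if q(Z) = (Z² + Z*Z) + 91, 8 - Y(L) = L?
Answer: 970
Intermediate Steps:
D(K, a) = -7 (D(K, a) = -7*1 = -7)
F(n) = 429
Y(L) = 8 - L
q(Z) = 91 + 2*Z² (q(Z) = (Z² + Z²) + 91 = 2*Z² + 91 = 91 + 2*Z²)
q(Y(D(-4, 1))) + F(-322) = (91 + 2*(8 - 1*(-7))²) + 429 = (91 + 2*(8 + 7)²) + 429 = (91 + 2*15²) + 429 = (91 + 2*225) + 429 = (91 + 450) + 429 = 541 + 429 = 970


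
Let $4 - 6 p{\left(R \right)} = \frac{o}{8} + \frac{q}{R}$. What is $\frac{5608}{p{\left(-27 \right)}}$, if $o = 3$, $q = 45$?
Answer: $\frac{807552}{127} \approx 6358.7$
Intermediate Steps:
$p{\left(R \right)} = \frac{29}{48} - \frac{15}{2 R}$ ($p{\left(R \right)} = \frac{2}{3} - \frac{\frac{3}{8} + \frac{45}{R}}{6} = \frac{2}{3} - \left(\frac{1}{16} + \frac{15}{2 R}\right) = \frac{29}{48} - \frac{15}{2 R}$)
$\frac{5608}{p{\left(-27 \right)}} = \frac{5608}{\frac{1}{48} \frac{1}{-27} \left(-360 + 29 \left(-27\right)\right)} = \frac{5608}{\frac{1}{48} \left(- \frac{1}{27}\right) \left(-360 - 783\right)} = \frac{5608}{\frac{1}{48} \left(- \frac{1}{27}\right) \left(-1143\right)} = \frac{5608}{\frac{127}{144}} = 5608 \cdot \frac{144}{127} = \frac{807552}{127}$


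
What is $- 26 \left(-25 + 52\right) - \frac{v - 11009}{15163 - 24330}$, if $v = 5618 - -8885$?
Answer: $- \frac{6431740}{9167} \approx -701.62$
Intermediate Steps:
$v = 14503$ ($v = 5618 + 8885 = 14503$)
$- 26 \left(-25 + 52\right) - \frac{v - 11009}{15163 - 24330} = - 26 \left(-25 + 52\right) - \frac{14503 - 11009}{15163 - 24330} = \left(-26\right) 27 - \frac{3494}{-9167} = -702 - 3494 \left(- \frac{1}{9167}\right) = -702 - - \frac{3494}{9167} = -702 + \frac{3494}{9167} = - \frac{6431740}{9167}$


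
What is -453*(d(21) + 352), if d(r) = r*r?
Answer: -359229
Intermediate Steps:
d(r) = r²
-453*(d(21) + 352) = -453*(21² + 352) = -453*(441 + 352) = -453*793 = -359229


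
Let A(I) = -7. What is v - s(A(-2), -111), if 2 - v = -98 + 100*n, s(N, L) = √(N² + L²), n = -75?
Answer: 7600 - √12370 ≈ 7488.8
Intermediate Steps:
s(N, L) = √(L² + N²)
v = 7600 (v = 2 - (-98 + 100*(-75)) = 2 - (-98 - 7500) = 2 - 1*(-7598) = 2 + 7598 = 7600)
v - s(A(-2), -111) = 7600 - √((-111)² + (-7)²) = 7600 - √(12321 + 49) = 7600 - √12370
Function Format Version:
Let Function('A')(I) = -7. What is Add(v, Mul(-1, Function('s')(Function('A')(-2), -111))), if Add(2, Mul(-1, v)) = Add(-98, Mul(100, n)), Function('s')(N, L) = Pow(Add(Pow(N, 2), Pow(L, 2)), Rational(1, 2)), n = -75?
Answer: Add(7600, Mul(-1, Pow(12370, Rational(1, 2)))) ≈ 7488.8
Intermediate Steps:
Function('s')(N, L) = Pow(Add(Pow(L, 2), Pow(N, 2)), Rational(1, 2))
v = 7600 (v = Add(2, Mul(-1, Add(-98, Mul(100, -75)))) = Add(2, Mul(-1, Add(-98, -7500))) = Add(2, Mul(-1, -7598)) = Add(2, 7598) = 7600)
Add(v, Mul(-1, Function('s')(Function('A')(-2), -111))) = Add(7600, Mul(-1, Pow(Add(Pow(-111, 2), Pow(-7, 2)), Rational(1, 2)))) = Add(7600, Mul(-1, Pow(Add(12321, 49), Rational(1, 2)))) = Add(7600, Mul(-1, Pow(12370, Rational(1, 2))))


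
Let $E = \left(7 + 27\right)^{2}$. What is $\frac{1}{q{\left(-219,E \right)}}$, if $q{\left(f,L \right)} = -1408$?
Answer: $- \frac{1}{1408} \approx -0.00071023$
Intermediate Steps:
$E = 1156$ ($E = 34^{2} = 1156$)
$\frac{1}{q{\left(-219,E \right)}} = \frac{1}{-1408} = - \frac{1}{1408}$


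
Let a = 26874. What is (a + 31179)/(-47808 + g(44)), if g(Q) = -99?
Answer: -19351/15969 ≈ -1.2118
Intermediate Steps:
(a + 31179)/(-47808 + g(44)) = (26874 + 31179)/(-47808 - 99) = 58053/(-47907) = 58053*(-1/47907) = -19351/15969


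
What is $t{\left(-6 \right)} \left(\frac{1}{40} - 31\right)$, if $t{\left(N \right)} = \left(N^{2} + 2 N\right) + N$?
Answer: $- \frac{11151}{20} \approx -557.55$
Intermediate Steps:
$t{\left(N \right)} = N^{2} + 3 N$
$t{\left(-6 \right)} \left(\frac{1}{40} - 31\right) = - 6 \left(3 - 6\right) \left(\frac{1}{40} - 31\right) = \left(-6\right) \left(-3\right) \left(\frac{1}{40} - 31\right) = 18 \left(- \frac{1239}{40}\right) = - \frac{11151}{20}$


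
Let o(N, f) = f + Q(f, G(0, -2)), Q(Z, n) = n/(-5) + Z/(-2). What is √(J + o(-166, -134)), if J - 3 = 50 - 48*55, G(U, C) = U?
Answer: I*√2654 ≈ 51.517*I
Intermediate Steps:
Q(Z, n) = -Z/2 - n/5 (Q(Z, n) = n*(-⅕) + Z*(-½) = -n/5 - Z/2 = -Z/2 - n/5)
o(N, f) = f/2 (o(N, f) = f + (-f/2 - ⅕*0) = f + (-f/2 + 0) = f - f/2 = f/2)
J = -2587 (J = 3 + (50 - 48*55) = 3 + (50 - 2640) = 3 - 2590 = -2587)
√(J + o(-166, -134)) = √(-2587 + (½)*(-134)) = √(-2587 - 67) = √(-2654) = I*√2654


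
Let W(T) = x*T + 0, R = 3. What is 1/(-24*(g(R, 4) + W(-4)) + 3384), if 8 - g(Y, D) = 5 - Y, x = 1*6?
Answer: 1/3816 ≈ 0.00026205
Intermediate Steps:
x = 6
g(Y, D) = 3 + Y (g(Y, D) = 8 - (5 - Y) = 8 + (-5 + Y) = 3 + Y)
W(T) = 6*T (W(T) = 6*T + 0 = 6*T)
1/(-24*(g(R, 4) + W(-4)) + 3384) = 1/(-24*((3 + 3) + 6*(-4)) + 3384) = 1/(-24*(6 - 24) + 3384) = 1/(-24*(-18) + 3384) = 1/(432 + 3384) = 1/3816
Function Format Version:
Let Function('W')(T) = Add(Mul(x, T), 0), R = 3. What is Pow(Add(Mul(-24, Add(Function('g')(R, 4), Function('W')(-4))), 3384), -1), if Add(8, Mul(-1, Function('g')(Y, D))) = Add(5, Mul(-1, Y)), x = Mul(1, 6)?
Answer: Rational(1, 3816) ≈ 0.00026205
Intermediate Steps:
x = 6
Function('g')(Y, D) = Add(3, Y) (Function('g')(Y, D) = Add(8, Mul(-1, Add(5, Mul(-1, Y)))) = Add(8, Add(-5, Y)) = Add(3, Y))
Function('W')(T) = Mul(6, T) (Function('W')(T) = Add(Mul(6, T), 0) = Mul(6, T))
Pow(Add(Mul(-24, Add(Function('g')(R, 4), Function('W')(-4))), 3384), -1) = Pow(Add(Mul(-24, Add(Add(3, 3), Mul(6, -4))), 3384), -1) = Pow(Add(Mul(-24, Add(6, -24)), 3384), -1) = Pow(Add(Mul(-24, -18), 3384), -1) = Pow(Add(432, 3384), -1) = Pow(3816, -1) = Rational(1, 3816)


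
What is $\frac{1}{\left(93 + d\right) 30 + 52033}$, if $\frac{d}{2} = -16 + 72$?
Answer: $\frac{1}{58183} \approx 1.7187 \cdot 10^{-5}$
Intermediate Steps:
$d = 112$ ($d = 2 \left(-16 + 72\right) = 2 \cdot 56 = 112$)
$\frac{1}{\left(93 + d\right) 30 + 52033} = \frac{1}{\left(93 + 112\right) 30 + 52033} = \frac{1}{205 \cdot 30 + 52033} = \frac{1}{6150 + 52033} = \frac{1}{58183}$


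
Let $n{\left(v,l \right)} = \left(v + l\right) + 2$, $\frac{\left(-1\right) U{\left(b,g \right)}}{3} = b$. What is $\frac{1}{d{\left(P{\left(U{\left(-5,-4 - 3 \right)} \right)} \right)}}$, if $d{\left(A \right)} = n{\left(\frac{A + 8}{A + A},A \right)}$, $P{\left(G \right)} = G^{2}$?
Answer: $\frac{450}{102383} \approx 0.0043953$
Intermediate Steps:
$U{\left(b,g \right)} = - 3 b$
$n{\left(v,l \right)} = 2 + l + v$ ($n{\left(v,l \right)} = \left(l + v\right) + 2 = 2 + l + v$)
$d{\left(A \right)} = 2 + A + \frac{8 + A}{2 A}$ ($d{\left(A \right)} = 2 + A + \frac{A + 8}{A + A} = 2 + A + \frac{8 + A}{2 A}$)
$\frac{1}{d{\left(P{\left(U{\left(-5,-4 - 3 \right)} \right)} \right)}} = \frac{1}{\frac{5}{2} + \left(\left(-3\right) \left(-5\right)\right)^{2} + \frac{4}{\left(\left(-3\right) \left(-5\right)\right)^{2}}} = \frac{1}{\frac{5}{2} + 15^{2} + \frac{4}{15^{2}}} = \frac{1}{\frac{5}{2} + 225 + \frac{4}{225}} = \frac{1}{\frac{102383}{450}} = \frac{450}{102383}$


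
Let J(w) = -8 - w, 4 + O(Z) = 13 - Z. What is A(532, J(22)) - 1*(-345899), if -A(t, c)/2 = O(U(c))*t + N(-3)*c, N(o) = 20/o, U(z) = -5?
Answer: 330603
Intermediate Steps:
O(Z) = 9 - Z (O(Z) = -4 + (13 - Z) = 9 - Z)
A(t, c) = -28*t + 40*c/3 (A(t, c) = -2*((9 - 1*(-5))*t + (20/(-3))*c) = -2*((9 + 5)*t + (20*(-⅓))*c) = -2*(14*t - 20*c/3) = -28*t + 40*c/3)
A(532, J(22)) - 1*(-345899) = (-28*532 + 40*(-8 - 1*22)/3) - 1*(-345899) = (-14896 + 40*(-8 - 22)/3) + 345899 = (-14896 + (40/3)*(-30)) + 345899 = (-14896 - 400) + 345899 = -15296 + 345899 = 330603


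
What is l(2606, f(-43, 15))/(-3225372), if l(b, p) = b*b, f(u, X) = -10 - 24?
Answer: -1697809/806343 ≈ -2.1056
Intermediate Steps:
f(u, X) = -34
l(b, p) = b²
l(2606, f(-43, 15))/(-3225372) = 2606²/(-3225372) = 6791236*(-1/3225372) = -1697809/806343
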